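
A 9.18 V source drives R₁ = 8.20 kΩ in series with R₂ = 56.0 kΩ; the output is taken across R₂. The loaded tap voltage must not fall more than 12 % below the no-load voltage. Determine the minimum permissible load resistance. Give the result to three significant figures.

R_L(min) ≈ 52.5 kΩ

Output resistance R_th = R₁‖R₂ = (8.20 × 56.0)/64.20 = 7.153 kΩ.
The fractional drop is R_th/(R_th + R_L); requiring this ≤ 0.120 gives R_L ≥ R_th(1/0.120 − 1) = 7.153 × 7.333 = 52.5 kΩ.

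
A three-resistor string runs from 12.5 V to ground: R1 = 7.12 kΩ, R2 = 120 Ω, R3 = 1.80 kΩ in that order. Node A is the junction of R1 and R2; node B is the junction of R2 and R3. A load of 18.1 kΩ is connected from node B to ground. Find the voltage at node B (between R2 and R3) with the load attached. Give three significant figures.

At node B, R3 is in parallel with the load: R3‖R_L = 1637 Ω.
Below node A the resistance is R2 + (R3‖R_L) = 1757 Ω, so V_A = 12.5 × 1757/8877 = 2.474 V.
Then V_B = V_A × (R3‖R_L)/(R2 + R3‖R_L) = 2.474 × 1637/1757 = 2.31 V.

V ≈ 2.31 V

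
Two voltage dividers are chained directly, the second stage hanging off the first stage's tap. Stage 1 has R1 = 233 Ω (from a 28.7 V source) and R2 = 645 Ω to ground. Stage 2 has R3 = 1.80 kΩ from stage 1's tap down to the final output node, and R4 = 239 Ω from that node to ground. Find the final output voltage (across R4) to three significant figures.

V_out ≈ 2.28 V

Stage 2 presents R3+R4 = 2039 Ω as a load on stage 1's tap.
Stage 1's lower leg becomes R2‖(R3+R4) = 490.0 Ω, so V_mid = 28.7 × 490.0/723.0 = 19.45 V.
Stage 2 is itself unloaded: V_out = V_mid × R4/(R3+R4) = 19.45 × 239/2039 = 2.28 V.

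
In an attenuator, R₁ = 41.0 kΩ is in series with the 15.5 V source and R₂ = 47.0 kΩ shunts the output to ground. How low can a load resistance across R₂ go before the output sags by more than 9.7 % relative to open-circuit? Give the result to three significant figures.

R_L(min) ≈ 204 kΩ

Output resistance R_th = R₁‖R₂ = (41.0 × 47.0)/88.00 = 21.90 kΩ.
The fractional drop is R_th/(R_th + R_L); requiring this ≤ 0.0970 gives R_L ≥ R_th(1/0.0970 − 1) = 21.90 × 9.309 = 204 kΩ.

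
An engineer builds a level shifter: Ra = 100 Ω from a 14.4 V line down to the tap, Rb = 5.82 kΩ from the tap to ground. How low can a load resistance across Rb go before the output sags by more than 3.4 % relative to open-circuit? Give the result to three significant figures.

Output resistance R_th = Ra‖Rb = (100 × 5820)/5920 = 98.31 Ω.
The fractional drop is R_th/(R_th + R_L); requiring this ≤ 0.0340 gives R_L ≥ R_th(1/0.0340 − 1) = 98.31 × 28.41 = 2.79 kΩ.

R_L(min) ≈ 2.79 kΩ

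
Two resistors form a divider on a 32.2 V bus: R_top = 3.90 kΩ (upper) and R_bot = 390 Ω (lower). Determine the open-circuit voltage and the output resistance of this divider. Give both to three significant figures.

V_th = 2.93 V, R_th = 355 Ω

V_th is the open-circuit tap voltage: 32.2 × 390/(3900 + 390) = 2.93 V.
With the supply zeroed, R_top and R_bot appear in parallel from the tap: R_th = R_top‖R_bot = (3900 × 390)/4290 = 355 Ω.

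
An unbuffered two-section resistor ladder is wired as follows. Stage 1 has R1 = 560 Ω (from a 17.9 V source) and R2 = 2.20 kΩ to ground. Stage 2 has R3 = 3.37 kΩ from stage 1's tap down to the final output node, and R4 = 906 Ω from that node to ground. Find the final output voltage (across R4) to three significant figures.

Stage 2 presents R3+R4 = 4276 Ω as a load on stage 1's tap.
Stage 1's lower leg becomes R2‖(R3+R4) = 1453 Ω, so V_mid = 17.9 × 1453/2013 = 12.92 V.
Stage 2 is itself unloaded: V_out = V_mid × R4/(R3+R4) = 12.92 × 906/4276 = 2.74 V.

V_out ≈ 2.74 V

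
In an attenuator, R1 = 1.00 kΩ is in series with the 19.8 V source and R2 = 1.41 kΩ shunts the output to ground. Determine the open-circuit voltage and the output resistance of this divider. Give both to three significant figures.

V_th = 11.6 V, R_th = 585 Ω

V_th is the open-circuit tap voltage: 19.8 × 1.41/(1.00 + 1.41) = 11.6 V.
With the supply zeroed, R1 and R2 appear in parallel from the tap: R_th = R1‖R2 = (1.00 × 1.41)/2.410 = 585 Ω.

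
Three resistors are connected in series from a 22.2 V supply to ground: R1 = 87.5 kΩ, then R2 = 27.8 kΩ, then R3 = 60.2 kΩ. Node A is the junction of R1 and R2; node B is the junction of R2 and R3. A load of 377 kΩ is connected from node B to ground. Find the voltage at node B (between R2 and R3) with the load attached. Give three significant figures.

At node B, R3 is in parallel with the load: R3‖R_L = 51.91 kΩ.
Below node A the resistance is R2 + (R3‖R_L) = 79.71 kΩ, so V_A = 22.2 × 79.71/167.2 = 10.58 V.
Then V_B = V_A × (R3‖R_L)/(R2 + R3‖R_L) = 10.58 × 51.91/79.71 = 6.89 V.

V ≈ 6.89 V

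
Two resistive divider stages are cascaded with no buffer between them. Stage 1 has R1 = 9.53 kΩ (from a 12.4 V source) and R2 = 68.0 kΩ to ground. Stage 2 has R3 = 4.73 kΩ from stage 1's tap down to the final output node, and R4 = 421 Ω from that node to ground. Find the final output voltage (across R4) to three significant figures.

V_out ≈ 0.339 V

Stage 2 presents R3+R4 = 5151 Ω as a load on stage 1's tap.
Stage 1's lower leg becomes R2‖(R3+R4) = 4788 Ω, so V_mid = 12.4 × 4788/14320 = 4.147 V.
Stage 2 is itself unloaded: V_out = V_mid × R4/(R3+R4) = 4.147 × 421/5151 = 0.339 V.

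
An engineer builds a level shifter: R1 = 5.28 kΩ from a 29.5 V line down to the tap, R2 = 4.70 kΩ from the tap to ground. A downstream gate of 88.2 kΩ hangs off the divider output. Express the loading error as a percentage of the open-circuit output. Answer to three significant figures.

2.74 %

The divider's output (Thévenin) resistance is R1‖R2 = 2.487 kΩ.
Fractional drop under load = R_th/(R_th + R_L) = 2.487 / (2.487 + 88.2) = 0.02742.
So the output falls by 2.74 %.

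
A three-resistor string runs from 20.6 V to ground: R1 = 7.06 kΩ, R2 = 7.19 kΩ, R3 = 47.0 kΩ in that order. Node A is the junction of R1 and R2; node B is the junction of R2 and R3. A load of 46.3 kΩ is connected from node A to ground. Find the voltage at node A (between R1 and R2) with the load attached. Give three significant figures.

Below node A the series string R2+R3 = 54.19 kΩ sits in parallel with the 46.3 kΩ load: 24.97 kΩ.
V_A = 20.6 × 24.97/(7.06 + 24.97) = 16.1 V.

V ≈ 16.1 V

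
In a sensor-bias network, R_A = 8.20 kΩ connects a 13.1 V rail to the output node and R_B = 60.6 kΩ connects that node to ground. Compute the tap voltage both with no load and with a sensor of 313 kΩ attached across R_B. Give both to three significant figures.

Open-circuit: V = 13.1 × 60.6/(8.20 + 60.6) = 11.5 V.
With the load, R_B becomes R_B‖R_L = 50.77 kΩ, so V = 13.1 × 50.77/58.97 = 11.3 V.

Unloaded: 11.5 V; loaded: 11.3 V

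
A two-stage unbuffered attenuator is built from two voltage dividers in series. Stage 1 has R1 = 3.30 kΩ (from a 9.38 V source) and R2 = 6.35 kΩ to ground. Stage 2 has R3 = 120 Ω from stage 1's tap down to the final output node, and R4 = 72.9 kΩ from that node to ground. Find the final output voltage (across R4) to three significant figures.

Stage 2 presents R3+R4 = 73020 Ω as a load on stage 1's tap.
Stage 1's lower leg becomes R2‖(R3+R4) = 5842 Ω, so V_mid = 9.38 × 5842/9142 = 5.994 V.
Stage 2 is itself unloaded: V_out = V_mid × R4/(R3+R4) = 5.994 × 72900/73020 = 5.98 V.

V_out ≈ 5.98 V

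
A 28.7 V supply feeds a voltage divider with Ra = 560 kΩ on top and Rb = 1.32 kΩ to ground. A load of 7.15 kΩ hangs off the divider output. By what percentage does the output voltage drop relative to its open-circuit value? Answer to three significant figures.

15.6 %

Unloaded V = 28.7 × 1.32/561.3 = 0.06749 V.
Loaded: Rb‖R_L = 1.114 kΩ, giving V = 28.7 × 1.114/561.1 = 0.05699 V.
Drop = (0.06749 − 0.05699) / 0.06749 = 15.6 %.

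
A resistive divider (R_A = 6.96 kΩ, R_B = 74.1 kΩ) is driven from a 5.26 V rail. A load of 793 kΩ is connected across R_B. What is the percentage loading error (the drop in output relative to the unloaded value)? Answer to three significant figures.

The divider's output (Thévenin) resistance is R_A‖R_B = 6.362 kΩ.
Fractional drop under load = R_th/(R_th + R_L) = 6.362 / (6.362 + 793) = 0.007959.
So the output falls by 0.796 %.

0.796 %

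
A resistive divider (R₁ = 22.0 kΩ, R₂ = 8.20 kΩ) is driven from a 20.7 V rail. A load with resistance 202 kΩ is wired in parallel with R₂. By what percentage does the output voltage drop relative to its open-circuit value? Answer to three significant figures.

The divider's output (Thévenin) resistance is R₁‖R₂ = 5.974 kΩ.
Fractional drop under load = R_th/(R_th + R_L) = 5.974 / (5.974 + 202) = 0.02872.
So the output falls by 2.87 %.

2.87 %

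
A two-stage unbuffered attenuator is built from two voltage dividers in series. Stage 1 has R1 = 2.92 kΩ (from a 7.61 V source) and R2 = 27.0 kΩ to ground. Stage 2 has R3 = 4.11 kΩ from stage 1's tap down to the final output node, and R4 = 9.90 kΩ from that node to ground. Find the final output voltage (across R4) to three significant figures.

V_out ≈ 4.08 V

Stage 2 presents R3+R4 = 14.01 kΩ as a load on stage 1's tap.
Stage 1's lower leg becomes R2‖(R3+R4) = 9.224 kΩ, so V_mid = 7.61 × 9.224/12.14 = 5.780 V.
Stage 2 is itself unloaded: V_out = V_mid × R4/(R3+R4) = 5.780 × 9.90/14.01 = 4.08 V.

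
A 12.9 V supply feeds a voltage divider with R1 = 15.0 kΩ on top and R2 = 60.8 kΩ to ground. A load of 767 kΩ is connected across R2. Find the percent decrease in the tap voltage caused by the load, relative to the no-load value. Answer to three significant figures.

1.54 %

The divider's output (Thévenin) resistance is R1‖R2 = 12.03 kΩ.
Fractional drop under load = R_th/(R_th + R_L) = 12.03 / (12.03 + 767) = 0.01544.
So the output falls by 1.54 %.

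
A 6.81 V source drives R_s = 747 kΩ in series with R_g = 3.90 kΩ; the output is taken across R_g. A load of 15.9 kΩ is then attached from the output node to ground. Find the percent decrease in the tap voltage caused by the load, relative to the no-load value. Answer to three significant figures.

Unloaded V = 6.81 × 3.90/750.9 = 0.03537 V.
Loaded: R_g‖R_L = 3.132 kΩ, giving V = 6.81 × 3.132/750.1 = 0.02843 V.
Drop = (0.03537 − 0.02843) / 0.03537 = 19.6 %.

19.6 %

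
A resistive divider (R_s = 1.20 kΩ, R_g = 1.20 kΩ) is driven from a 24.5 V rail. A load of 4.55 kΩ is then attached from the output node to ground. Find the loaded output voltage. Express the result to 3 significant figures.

V_out ≈ 10.8 V

The load sits in parallel with R_g: R_g‖R_L = (1.20 × 4.55) / (1.20 + 4.55) = 0.9496 kΩ.
V_out = 24.5 × 0.9496 / (1.20 + 0.9496) = 24.5 × 0.9496/2.150 = 10.8 V.
(Unloaded it would have been 12.2 V.)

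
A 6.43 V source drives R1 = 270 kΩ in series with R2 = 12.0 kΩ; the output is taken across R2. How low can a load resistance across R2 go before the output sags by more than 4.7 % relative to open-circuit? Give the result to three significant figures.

Output resistance R_th = R1‖R2 = (270 × 12.0)/282.0 = 11.49 kΩ.
The fractional drop is R_th/(R_th + R_L); requiring this ≤ 0.0470 gives R_L ≥ R_th(1/0.0470 − 1) = 11.49 × 20.28 = 233 kΩ.

R_L(min) ≈ 233 kΩ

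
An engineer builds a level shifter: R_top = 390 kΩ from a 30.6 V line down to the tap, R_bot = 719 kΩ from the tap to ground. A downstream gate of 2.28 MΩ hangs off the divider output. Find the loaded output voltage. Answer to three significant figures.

V_out ≈ 17.9 V

The load sits in parallel with R_bot: R_bot‖R_L = (719 × 2280) / (719 + 2280) = 546.6 kΩ.
V_out = 30.6 × 546.6 / (390 + 546.6) = 30.6 × 546.6/936.6 = 17.9 V.
(Unloaded it would have been 19.8 V.)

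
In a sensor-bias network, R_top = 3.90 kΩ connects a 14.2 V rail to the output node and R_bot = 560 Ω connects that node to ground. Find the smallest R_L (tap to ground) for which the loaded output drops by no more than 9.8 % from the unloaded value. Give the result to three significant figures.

R_L(min) ≈ 4.51 kΩ

Output resistance R_th = R_top‖R_bot = (3900 × 560)/4460 = 489.7 Ω.
The fractional drop is R_th/(R_th + R_L); requiring this ≤ 0.0980 gives R_L ≥ R_th(1/0.0980 − 1) = 489.7 × 9.204 = 4.51 kΩ.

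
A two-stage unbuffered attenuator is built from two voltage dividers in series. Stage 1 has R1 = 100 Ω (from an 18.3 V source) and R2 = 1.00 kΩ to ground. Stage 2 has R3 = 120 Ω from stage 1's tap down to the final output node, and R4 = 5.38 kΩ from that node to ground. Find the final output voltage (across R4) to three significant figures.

V_out ≈ 16.0 V

Stage 2 presents R3+R4 = 5500 Ω as a load on stage 1's tap.
Stage 1's lower leg becomes R2‖(R3+R4) = 846.2 Ω, so V_mid = 18.3 × 846.2/946.2 = 16.37 V.
Stage 2 is itself unloaded: V_out = V_mid × R4/(R3+R4) = 16.37 × 5380/5500 = 16.0 V.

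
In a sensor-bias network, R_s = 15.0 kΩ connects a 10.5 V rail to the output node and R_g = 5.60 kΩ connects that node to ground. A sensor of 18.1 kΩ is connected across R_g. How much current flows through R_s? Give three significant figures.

R_g‖R_L = 4.277 kΩ, so the source sees R_s + R_g‖R_L = 19.28 kΩ.
I = 10.5 V / 19.28 kΩ = 0.545 mA.

I ≈ 0.545 mA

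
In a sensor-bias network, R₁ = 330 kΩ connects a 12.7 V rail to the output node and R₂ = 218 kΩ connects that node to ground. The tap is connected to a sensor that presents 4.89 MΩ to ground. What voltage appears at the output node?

The load sits in parallel with R₂: R₂‖R_L = (218 × 4890) / (218 + 4890) = 208.7 kΩ.
V_out = 12.7 × 208.7 / (330 + 208.7) = 12.7 × 208.7/538.7 = 4.92 V.
(Unloaded it would have been 5.05 V.)

V_out ≈ 4.92 V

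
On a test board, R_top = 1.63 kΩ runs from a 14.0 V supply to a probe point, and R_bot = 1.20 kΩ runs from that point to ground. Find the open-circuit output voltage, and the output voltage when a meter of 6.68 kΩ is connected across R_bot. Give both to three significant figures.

Unloaded: 5.94 V; loaded: 5.38 V

Open-circuit: V = 14.0 × 1.20/(1.63 + 1.20) = 5.94 V.
With the load, R_bot becomes R_bot‖R_L = 1.017 kΩ, so V = 14.0 × 1.017/2.647 = 5.38 V.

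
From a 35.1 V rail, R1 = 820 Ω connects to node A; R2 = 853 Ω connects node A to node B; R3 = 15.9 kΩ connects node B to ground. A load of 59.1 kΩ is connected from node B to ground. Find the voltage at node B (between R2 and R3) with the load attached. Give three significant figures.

V ≈ 31.0 V

At node B, R3 is in parallel with the load: R3‖R_L = 12530 Ω.
Below node A the resistance is R2 + (R3‖R_L) = 13380 Ω, so V_A = 35.1 × 13380/14200 = 33.07 V.
Then V_B = V_A × (R3‖R_L)/(R2 + R3‖R_L) = 33.07 × 12530/13380 = 31.0 V.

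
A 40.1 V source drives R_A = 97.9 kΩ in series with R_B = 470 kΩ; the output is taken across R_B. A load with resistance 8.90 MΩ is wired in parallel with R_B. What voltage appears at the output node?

The load sits in parallel with R_B: R_B‖R_L = (470 × 8900) / (470 + 8900) = 446.4 kΩ.
V_out = 40.1 × 446.4 / (97.9 + 446.4) = 40.1 × 446.4/544.3 = 32.9 V.
(Unloaded it would have been 33.2 V.)

V_out ≈ 32.9 V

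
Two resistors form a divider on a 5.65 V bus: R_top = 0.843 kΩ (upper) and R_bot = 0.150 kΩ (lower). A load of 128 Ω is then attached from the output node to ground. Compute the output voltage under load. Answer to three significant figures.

The load sits in parallel with R_bot: R_bot‖R_L = (150 × 128) / (150 + 128) = 69.06 Ω.
V_out = 5.65 × 69.06 / (843 + 69.06) = 5.65 × 69.06/912.1 = 0.428 V.

V_out ≈ 0.428 V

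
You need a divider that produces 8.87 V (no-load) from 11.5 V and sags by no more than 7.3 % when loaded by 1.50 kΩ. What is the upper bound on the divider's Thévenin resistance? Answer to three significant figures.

Loading drop = R_th/(R_th + R_L) ≤ 0.0730, so R_th ≤ R_L · ε/(1−ε) = 1.50 kΩ × 0.0730/0.9270 = 118 Ω.

R_th ≤ 118 Ω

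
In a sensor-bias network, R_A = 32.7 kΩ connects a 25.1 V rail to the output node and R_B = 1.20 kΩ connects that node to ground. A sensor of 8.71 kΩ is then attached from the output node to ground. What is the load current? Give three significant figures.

I_L ≈ 0.0900 mA

R_B‖R_L = 1.055 kΩ; V_out = 25.1 × 1.055/33.75 = 0.7843 V.
I_L = V_out / R_L = 0.7843 / 8.71 kΩ = 0.0900 mA.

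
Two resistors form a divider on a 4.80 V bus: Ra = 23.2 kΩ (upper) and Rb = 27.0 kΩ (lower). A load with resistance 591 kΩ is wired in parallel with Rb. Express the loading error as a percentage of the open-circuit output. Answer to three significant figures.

2.07 %

The divider's output (Thévenin) resistance is Ra‖Rb = 12.48 kΩ.
Fractional drop under load = R_th/(R_th + R_L) = 12.48 / (12.48 + 591) = 0.02068.
So the output falls by 2.07 %.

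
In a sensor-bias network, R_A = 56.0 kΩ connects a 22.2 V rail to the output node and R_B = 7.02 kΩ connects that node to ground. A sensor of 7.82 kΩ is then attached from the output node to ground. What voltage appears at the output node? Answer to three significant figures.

The load sits in parallel with R_B: R_B‖R_L = (7.02 × 7.82) / (7.02 + 7.82) = 3.699 kΩ.
V_out = 22.2 × 3.699 / (56.0 + 3.699) = 22.2 × 3.699/59.70 = 1.38 V.

V_out ≈ 1.38 V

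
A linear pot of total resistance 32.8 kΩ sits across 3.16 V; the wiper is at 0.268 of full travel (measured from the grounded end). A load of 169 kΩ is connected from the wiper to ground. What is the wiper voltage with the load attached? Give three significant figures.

V ≈ 0.816 V

The wiper splits the pot into (1−α)R = 24.01 kΩ above and αR = 8.790 kΩ below.
Lower section ‖ load = 8.356 kΩ.
V_wiper = 3.16 × 8.356/(24.01 + 8.356) = 0.816 V.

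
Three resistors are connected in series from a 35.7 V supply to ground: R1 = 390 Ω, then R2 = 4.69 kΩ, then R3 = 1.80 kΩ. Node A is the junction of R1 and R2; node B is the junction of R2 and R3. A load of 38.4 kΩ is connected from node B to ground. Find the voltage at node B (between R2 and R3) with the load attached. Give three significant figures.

At node B, R3 is in parallel with the load: R3‖R_L = 1719 Ω.
Below node A the resistance is R2 + (R3‖R_L) = 6409 Ω, so V_A = 35.7 × 6409/6799 = 33.65 V.
Then V_B = V_A × (R3‖R_L)/(R2 + R3‖R_L) = 33.65 × 1719/6409 = 9.03 V.

V ≈ 9.03 V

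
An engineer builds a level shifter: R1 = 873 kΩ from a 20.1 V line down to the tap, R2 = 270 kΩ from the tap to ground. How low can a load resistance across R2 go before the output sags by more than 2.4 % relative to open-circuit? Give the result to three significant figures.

R_L(min) ≈ 8.39 MΩ

Output resistance R_th = R1‖R2 = (873 × 270)/1143 = 206.2 kΩ.
The fractional drop is R_th/(R_th + R_L); requiring this ≤ 0.0240 gives R_L ≥ R_th(1/0.0240 − 1) = 206.2 × 40.67 = 8.39 MΩ.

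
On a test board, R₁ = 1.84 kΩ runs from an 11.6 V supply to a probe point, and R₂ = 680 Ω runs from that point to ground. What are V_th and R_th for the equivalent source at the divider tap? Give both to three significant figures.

V_th = 3.13 V, R_th = 497 Ω

V_th is the open-circuit tap voltage: 11.6 × 680/(1840 + 680) = 3.13 V.
With the supply zeroed, R₁ and R₂ appear in parallel from the tap: R_th = R₁‖R₂ = (1840 × 680)/2520 = 497 Ω.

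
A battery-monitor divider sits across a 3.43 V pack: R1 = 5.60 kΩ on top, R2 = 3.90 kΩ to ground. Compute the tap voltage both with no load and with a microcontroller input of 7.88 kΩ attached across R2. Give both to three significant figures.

Unloaded: 1.41 V; loaded: 1.09 V

Open-circuit: V = 3.43 × 3.90/(5.60 + 3.90) = 1.41 V.
With the load, R2 becomes R2‖R_L = 2.609 kΩ, so V = 3.43 × 2.609/8.209 = 1.09 V.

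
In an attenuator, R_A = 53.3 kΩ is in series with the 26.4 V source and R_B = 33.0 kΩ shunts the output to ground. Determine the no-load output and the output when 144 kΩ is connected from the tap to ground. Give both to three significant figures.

Unloaded: 10.1 V; loaded: 8.84 V

Open-circuit: V = 26.4 × 33.0/(53.3 + 33.0) = 10.1 V.
With the load, R_B becomes R_B‖R_L = 26.85 kΩ, so V = 26.4 × 26.85/80.15 = 8.84 V.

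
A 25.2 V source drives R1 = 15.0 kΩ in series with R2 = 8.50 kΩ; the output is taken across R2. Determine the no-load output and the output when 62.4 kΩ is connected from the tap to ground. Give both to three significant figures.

Unloaded: 9.11 V; loaded: 8.39 V

Open-circuit: V = 25.2 × 8.50/(15.0 + 8.50) = 9.11 V.
With the load, R2 becomes R2‖R_L = 7.481 kΩ, so V = 25.2 × 7.481/22.48 = 8.39 V.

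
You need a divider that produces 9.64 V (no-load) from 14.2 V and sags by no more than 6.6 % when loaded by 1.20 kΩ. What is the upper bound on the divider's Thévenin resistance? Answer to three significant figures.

Loading drop = R_th/(R_th + R_L) ≤ 0.0660, so R_th ≤ R_L · ε/(1−ε) = 1.20 kΩ × 0.0660/0.9340 = 84.8 Ω.

R_th ≤ 84.8 Ω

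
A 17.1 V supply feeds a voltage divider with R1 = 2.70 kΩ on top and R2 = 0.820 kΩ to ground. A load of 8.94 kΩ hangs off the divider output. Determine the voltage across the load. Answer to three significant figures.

The load sits in parallel with R2: R2‖R_L = (820 × 8940) / (820 + 8940) = 751.1 Ω.
V_out = 17.1 × 751.1 / (2700 + 751.1) = 17.1 × 751.1/3451 = 3.72 V.

V_out ≈ 3.72 V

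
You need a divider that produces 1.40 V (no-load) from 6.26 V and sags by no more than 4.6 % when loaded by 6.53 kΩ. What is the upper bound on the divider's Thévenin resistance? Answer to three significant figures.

R_th ≤ 315 Ω

Loading drop = R_th/(R_th + R_L) ≤ 0.0460, so R_th ≤ R_L · ε/(1−ε) = 6.53 kΩ × 0.0460/0.9540 = 315 Ω.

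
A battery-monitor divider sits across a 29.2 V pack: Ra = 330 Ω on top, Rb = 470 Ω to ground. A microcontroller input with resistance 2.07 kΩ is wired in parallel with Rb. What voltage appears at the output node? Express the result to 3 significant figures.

V_out ≈ 15.7 V

The load sits in parallel with Rb: Rb‖R_L = (470 × 2070) / (470 + 2070) = 383.0 Ω.
V_out = 29.2 × 383.0 / (330 + 383.0) = 29.2 × 383.0/713.0 = 15.7 V.
(Unloaded it would have been 17.2 V.)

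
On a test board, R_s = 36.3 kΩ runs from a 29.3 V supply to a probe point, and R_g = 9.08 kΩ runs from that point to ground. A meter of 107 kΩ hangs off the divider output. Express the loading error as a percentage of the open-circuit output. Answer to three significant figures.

6.36 %

The divider's output (Thévenin) resistance is R_s‖R_g = 7.263 kΩ.
Fractional drop under load = R_th/(R_th + R_L) = 7.263 / (7.263 + 107) = 0.06357.
So the output falls by 6.36 %.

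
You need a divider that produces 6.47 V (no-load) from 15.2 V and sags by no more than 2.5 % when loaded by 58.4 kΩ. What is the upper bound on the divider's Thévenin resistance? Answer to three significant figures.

Loading drop = R_th/(R_th + R_L) ≤ 0.0250, so R_th ≤ R_L · ε/(1−ε) = 58.4 kΩ × 0.0250/0.9750 = 1.50 kΩ.

R_th ≤ 1.50 kΩ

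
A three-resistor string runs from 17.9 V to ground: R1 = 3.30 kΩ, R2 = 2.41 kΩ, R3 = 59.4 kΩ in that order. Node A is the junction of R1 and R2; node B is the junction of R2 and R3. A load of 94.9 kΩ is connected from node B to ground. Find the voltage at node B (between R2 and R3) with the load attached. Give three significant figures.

V ≈ 15.5 V

At node B, R3 is in parallel with the load: R3‖R_L = 36.53 kΩ.
Below node A the resistance is R2 + (R3‖R_L) = 38.94 kΩ, so V_A = 17.9 × 38.94/42.24 = 16.50 V.
Then V_B = V_A × (R3‖R_L)/(R2 + R3‖R_L) = 16.50 × 36.53/38.94 = 15.5 V.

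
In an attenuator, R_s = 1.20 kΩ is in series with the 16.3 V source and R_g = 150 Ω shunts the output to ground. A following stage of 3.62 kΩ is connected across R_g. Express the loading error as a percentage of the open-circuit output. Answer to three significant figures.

The divider's output (Thévenin) resistance is R_s‖R_g = 133.3 Ω.
Fractional drop under load = R_th/(R_th + R_L) = 133.3 / (133.3 + 3620) = 0.03552.
So the output falls by 3.55 %.

3.55 %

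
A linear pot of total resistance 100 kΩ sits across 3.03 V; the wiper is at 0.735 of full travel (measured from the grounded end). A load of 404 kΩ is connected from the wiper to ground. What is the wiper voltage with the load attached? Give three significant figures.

The wiper splits the pot into (1−α)R = 26.50 kΩ above and αR = 73.50 kΩ below.
Lower section ‖ load = 62.19 kΩ.
V_wiper = 3.03 × 62.19/(26.50 + 62.19) = 2.12 V.

V ≈ 2.12 V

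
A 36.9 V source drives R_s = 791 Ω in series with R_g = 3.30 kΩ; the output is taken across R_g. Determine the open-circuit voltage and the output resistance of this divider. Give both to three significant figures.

V_th = 29.8 V, R_th = 638 Ω

V_th is the open-circuit tap voltage: 36.9 × 3300/(791 + 3300) = 29.8 V.
With the supply zeroed, R_s and R_g appear in parallel from the tap: R_th = R_s‖R_g = (791 × 3300)/4091 = 638 Ω.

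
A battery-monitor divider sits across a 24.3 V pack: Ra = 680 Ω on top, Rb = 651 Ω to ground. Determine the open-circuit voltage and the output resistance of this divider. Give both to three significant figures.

V_th is the open-circuit tap voltage: 24.3 × 651/(680 + 651) = 11.9 V.
With the supply zeroed, Ra and Rb appear in parallel from the tap: R_th = Ra‖Rb = (680 × 651)/1331 = 333 Ω.

V_th = 11.9 V, R_th = 333 Ω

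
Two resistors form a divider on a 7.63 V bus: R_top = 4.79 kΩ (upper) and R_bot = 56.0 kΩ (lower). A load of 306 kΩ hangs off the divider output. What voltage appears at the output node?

The load sits in parallel with R_bot: R_bot‖R_L = (56.0 × 306) / (56.0 + 306) = 47.34 kΩ.
V_out = 7.63 × 47.34 / (4.79 + 47.34) = 7.63 × 47.34/52.13 = 6.93 V.

V_out ≈ 6.93 V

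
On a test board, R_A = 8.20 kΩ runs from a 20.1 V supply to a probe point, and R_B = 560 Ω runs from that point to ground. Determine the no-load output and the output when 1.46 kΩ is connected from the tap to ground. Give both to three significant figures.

Open-circuit: V = 20.1 × 560/(8200 + 560) = 1.28 V.
With the load, R_B becomes R_B‖R_L = 404.8 Ω, so V = 20.1 × 404.8/8605 = 0.945 V.

Unloaded: 1.28 V; loaded: 0.945 V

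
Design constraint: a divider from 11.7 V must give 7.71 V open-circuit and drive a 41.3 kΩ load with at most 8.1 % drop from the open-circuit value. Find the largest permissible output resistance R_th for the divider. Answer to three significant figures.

R_th ≤ 3.64 kΩ

Loading drop = R_th/(R_th + R_L) ≤ 0.0810, so R_th ≤ R_L · ε/(1−ε) = 41.3 kΩ × 0.0810/0.9190 = 3.64 kΩ.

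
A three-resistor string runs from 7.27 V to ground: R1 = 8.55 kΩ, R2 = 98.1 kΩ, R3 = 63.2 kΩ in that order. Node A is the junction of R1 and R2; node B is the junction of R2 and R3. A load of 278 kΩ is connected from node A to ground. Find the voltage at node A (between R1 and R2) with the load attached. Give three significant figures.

Below node A the series string R2+R3 = 161.3 kΩ sits in parallel with the 278 kΩ load: 102.1 kΩ.
V_A = 7.27 × 102.1/(8.55 + 102.1) = 6.71 V.

V ≈ 6.71 V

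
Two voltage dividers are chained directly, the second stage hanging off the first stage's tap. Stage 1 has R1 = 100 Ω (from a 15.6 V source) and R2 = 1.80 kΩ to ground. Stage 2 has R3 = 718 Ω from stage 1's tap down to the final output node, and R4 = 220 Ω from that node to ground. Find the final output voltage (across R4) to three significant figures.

Stage 2 presents R3+R4 = 938.0 Ω as a load on stage 1's tap.
Stage 1's lower leg becomes R2‖(R3+R4) = 616.7 Ω, so V_mid = 15.6 × 616.7/716.7 = 13.42 V.
Stage 2 is itself unloaded: V_out = V_mid × R4/(R3+R4) = 13.42 × 220/938.0 = 3.15 V.

V_out ≈ 3.15 V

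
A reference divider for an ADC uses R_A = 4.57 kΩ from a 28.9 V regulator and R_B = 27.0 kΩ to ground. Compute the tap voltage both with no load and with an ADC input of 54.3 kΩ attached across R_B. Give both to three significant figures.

Open-circuit: V = 28.9 × 27.0/(4.57 + 27.0) = 24.7 V.
With the load, R_B becomes R_B‖R_L = 18.03 kΩ, so V = 28.9 × 18.03/22.60 = 23.1 V.

Unloaded: 24.7 V; loaded: 23.1 V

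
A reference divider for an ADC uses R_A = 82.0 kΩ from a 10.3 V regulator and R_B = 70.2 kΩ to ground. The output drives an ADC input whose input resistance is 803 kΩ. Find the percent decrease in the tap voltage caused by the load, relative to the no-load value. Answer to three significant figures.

The divider's output (Thévenin) resistance is R_A‖R_B = 37.82 kΩ.
Fractional drop under load = R_th/(R_th + R_L) = 37.82 / (37.82 + 803) = 0.04498.
So the output falls by 4.50 %.

4.50 %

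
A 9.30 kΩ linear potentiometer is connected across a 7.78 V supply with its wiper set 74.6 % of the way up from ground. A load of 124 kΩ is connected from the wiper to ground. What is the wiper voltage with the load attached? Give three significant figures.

The wiper splits the pot into (1−α)R = 2.362 kΩ above and αR = 6.938 kΩ below.
Lower section ‖ load = 6.570 kΩ.
V_wiper = 7.78 × 6.570/(2.362 + 6.570) = 5.72 V.

V ≈ 5.72 V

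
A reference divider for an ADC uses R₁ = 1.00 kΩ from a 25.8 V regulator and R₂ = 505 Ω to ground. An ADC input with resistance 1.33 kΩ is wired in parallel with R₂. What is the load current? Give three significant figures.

I_L ≈ 5.20 mA

R₂‖R_L = 366.0 Ω; V_out = 25.8 × 366.0/1366 = 6.913 V.
I_L = V_out / R_L = 6.913 / 1.33 kΩ = 5.20 mA.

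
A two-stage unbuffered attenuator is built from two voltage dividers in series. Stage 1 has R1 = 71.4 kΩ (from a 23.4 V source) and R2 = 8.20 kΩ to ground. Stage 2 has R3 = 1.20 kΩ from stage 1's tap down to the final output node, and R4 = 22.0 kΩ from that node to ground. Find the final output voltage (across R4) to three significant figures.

Stage 2 presents R3+R4 = 23.20 kΩ as a load on stage 1's tap.
Stage 1's lower leg becomes R2‖(R3+R4) = 6.059 kΩ, so V_mid = 23.4 × 6.059/77.46 = 1.830 V.
Stage 2 is itself unloaded: V_out = V_mid × R4/(R3+R4) = 1.830 × 22.0/23.20 = 1.74 V.

V_out ≈ 1.74 V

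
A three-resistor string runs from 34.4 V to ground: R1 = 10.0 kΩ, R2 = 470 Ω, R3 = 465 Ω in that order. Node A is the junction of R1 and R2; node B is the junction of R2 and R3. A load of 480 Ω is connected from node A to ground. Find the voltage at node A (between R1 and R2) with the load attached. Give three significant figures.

V ≈ 1.06 V

Below node A the series string R2+R3 = 935.0 Ω sits in parallel with the 480 Ω load: 317.2 Ω.
V_A = 34.4 × 317.2/(10000 + 317.2) = 1.06 V.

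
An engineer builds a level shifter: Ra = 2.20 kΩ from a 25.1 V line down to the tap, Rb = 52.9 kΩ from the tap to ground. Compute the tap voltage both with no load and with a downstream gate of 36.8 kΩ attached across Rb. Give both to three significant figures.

Unloaded: 24.1 V; loaded: 22.8 V

Open-circuit: V = 25.1 × 52.9/(2.20 + 52.9) = 24.1 V.
With the load, Rb becomes Rb‖R_L = 21.70 kΩ, so V = 25.1 × 21.70/23.90 = 22.8 V.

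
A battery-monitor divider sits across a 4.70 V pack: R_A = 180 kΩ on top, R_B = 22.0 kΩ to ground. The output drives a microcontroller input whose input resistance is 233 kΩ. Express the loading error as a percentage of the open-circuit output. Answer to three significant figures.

The divider's output (Thévenin) resistance is R_A‖R_B = 19.60 kΩ.
Fractional drop under load = R_th/(R_th + R_L) = 19.60 / (19.60 + 233) = 0.07761.
So the output falls by 7.76 %.

7.76 %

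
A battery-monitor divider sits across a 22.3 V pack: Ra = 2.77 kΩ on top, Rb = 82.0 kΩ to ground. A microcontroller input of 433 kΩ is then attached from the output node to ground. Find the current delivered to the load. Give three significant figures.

Rb‖R_L = 68.94 kΩ; V_out = 22.3 × 68.94/71.71 = 21.44 V.
I_L = V_out / R_L = 21.44 / 433 kΩ = 0.0495 mA.

I_L ≈ 0.0495 mA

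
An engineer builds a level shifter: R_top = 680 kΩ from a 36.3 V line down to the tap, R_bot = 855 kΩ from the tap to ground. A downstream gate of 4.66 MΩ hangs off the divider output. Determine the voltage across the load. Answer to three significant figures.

V_out ≈ 18.7 V

The load sits in parallel with R_bot: R_bot‖R_L = (855 × 4660) / (855 + 4660) = 722.4 kΩ.
V_out = 36.3 × 722.4 / (680 + 722.4) = 36.3 × 722.4/1402 = 18.7 V.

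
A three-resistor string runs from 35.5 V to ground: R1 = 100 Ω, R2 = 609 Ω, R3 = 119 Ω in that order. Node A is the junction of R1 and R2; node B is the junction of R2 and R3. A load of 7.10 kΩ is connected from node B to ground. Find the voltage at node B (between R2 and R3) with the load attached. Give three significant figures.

V ≈ 5.03 V

At node B, R3 is in parallel with the load: R3‖R_L = 117.0 Ω.
Below node A the resistance is R2 + (R3‖R_L) = 726.0 Ω, so V_A = 35.5 × 726.0/826.0 = 31.20 V.
Then V_B = V_A × (R3‖R_L)/(R2 + R3‖R_L) = 31.20 × 117.0/726.0 = 5.03 V.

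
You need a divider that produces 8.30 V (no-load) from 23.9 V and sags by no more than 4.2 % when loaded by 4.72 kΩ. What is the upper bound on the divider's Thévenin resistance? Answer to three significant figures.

R_th ≤ 207 Ω

Loading drop = R_th/(R_th + R_L) ≤ 0.0420, so R_th ≤ R_L · ε/(1−ε) = 4.72 kΩ × 0.0420/0.9580 = 207 Ω.
(Any R1, R2 with R2/(R1+R2) = 0.347 and R1‖R2 ≤ 207 Ω will meet the spec.)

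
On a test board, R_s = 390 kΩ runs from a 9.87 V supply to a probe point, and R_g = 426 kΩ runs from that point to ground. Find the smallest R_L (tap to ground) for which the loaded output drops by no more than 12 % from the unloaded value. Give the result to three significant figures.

Output resistance R_th = R_s‖R_g = (390 × 426)/816.0 = 203.6 kΩ.
The fractional drop is R_th/(R_th + R_L); requiring this ≤ 0.120 gives R_L ≥ R_th(1/0.120 − 1) = 203.6 × 7.333 = 1.49 MΩ.

R_L(min) ≈ 1.49 MΩ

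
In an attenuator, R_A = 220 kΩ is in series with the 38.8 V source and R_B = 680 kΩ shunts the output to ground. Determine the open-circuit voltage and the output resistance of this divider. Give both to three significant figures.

V_th is the open-circuit tap voltage: 38.8 × 680/(220 + 680) = 29.3 V.
With the supply zeroed, R_A and R_B appear in parallel from the tap: R_th = R_A‖R_B = (220 × 680)/900.0 = 166 kΩ.

V_th = 29.3 V, R_th = 166 kΩ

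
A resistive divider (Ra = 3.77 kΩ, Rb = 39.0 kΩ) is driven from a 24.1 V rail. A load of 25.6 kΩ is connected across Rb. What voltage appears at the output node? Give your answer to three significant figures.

The load sits in parallel with Rb: Rb‖R_L = (39.0 × 25.6) / (39.0 + 25.6) = 15.46 kΩ.
V_out = 24.1 × 15.46 / (3.77 + 15.46) = 24.1 × 15.46/19.23 = 19.4 V.

V_out ≈ 19.4 V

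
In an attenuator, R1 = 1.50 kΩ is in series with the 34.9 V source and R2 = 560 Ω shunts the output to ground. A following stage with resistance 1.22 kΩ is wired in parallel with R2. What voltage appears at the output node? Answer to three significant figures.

The load sits in parallel with R2: R2‖R_L = (560 × 1220) / (560 + 1220) = 383.8 Ω.
V_out = 34.9 × 383.8 / (1500 + 383.8) = 34.9 × 383.8/1884 = 7.11 V.

V_out ≈ 7.11 V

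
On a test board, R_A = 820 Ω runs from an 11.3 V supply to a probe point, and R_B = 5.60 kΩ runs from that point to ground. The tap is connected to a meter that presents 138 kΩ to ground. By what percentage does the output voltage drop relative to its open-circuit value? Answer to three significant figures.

The divider's output (Thévenin) resistance is R_A‖R_B = 715.3 Ω.
Fractional drop under load = R_th/(R_th + R_L) = 715.3 / (715.3 + 138000) = 0.005156.
So the output falls by 0.516 %.

0.516 %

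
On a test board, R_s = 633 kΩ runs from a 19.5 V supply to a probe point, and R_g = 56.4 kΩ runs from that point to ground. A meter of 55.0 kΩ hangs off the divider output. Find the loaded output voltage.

The load sits in parallel with R_g: R_g‖R_L = (56.4 × 55.0) / (56.4 + 55.0) = 27.85 kΩ.
V_out = 19.5 × 27.85 / (633 + 27.85) = 19.5 × 27.85/660.8 = 0.822 V.

V_out ≈ 0.822 V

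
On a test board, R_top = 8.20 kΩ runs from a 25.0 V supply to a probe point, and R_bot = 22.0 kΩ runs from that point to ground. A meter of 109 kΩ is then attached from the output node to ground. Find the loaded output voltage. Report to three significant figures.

The load sits in parallel with R_bot: R_bot‖R_L = (22.0 × 109) / (22.0 + 109) = 18.31 kΩ.
V_out = 25.0 × 18.31 / (8.20 + 18.31) = 25.0 × 18.31/26.51 = 17.3 V.
(Unloaded it would have been 18.2 V.)

V_out ≈ 17.3 V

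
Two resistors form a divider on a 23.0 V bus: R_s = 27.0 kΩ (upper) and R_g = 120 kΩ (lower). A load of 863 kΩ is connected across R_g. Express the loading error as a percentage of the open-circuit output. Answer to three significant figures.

The divider's output (Thévenin) resistance is R_s‖R_g = 22.04 kΩ.
Fractional drop under load = R_th/(R_th + R_L) = 22.04 / (22.04 + 863) = 0.02490.
So the output falls by 2.49 %.

2.49 %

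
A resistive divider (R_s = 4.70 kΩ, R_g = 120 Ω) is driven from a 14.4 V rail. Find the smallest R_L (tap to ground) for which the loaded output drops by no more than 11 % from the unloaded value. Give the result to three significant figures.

R_L(min) ≈ 947 Ω

Output resistance R_th = R_s‖R_g = (4700 × 120)/4820 = 117.0 Ω.
The fractional drop is R_th/(R_th + R_L); requiring this ≤ 0.110 gives R_L ≥ R_th(1/0.110 − 1) = 117.0 × 8.091 = 947 Ω.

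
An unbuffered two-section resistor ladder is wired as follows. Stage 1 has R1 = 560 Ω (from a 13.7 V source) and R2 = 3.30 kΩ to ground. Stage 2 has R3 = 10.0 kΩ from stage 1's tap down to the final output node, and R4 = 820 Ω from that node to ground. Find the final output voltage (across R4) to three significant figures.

V_out ≈ 0.850 V

Stage 2 presents R3+R4 = 10820 Ω as a load on stage 1's tap.
Stage 1's lower leg becomes R2‖(R3+R4) = 2529 Ω, so V_mid = 13.7 × 2529/3089 = 11.22 V.
Stage 2 is itself unloaded: V_out = V_mid × R4/(R3+R4) = 11.22 × 820/10820 = 0.850 V.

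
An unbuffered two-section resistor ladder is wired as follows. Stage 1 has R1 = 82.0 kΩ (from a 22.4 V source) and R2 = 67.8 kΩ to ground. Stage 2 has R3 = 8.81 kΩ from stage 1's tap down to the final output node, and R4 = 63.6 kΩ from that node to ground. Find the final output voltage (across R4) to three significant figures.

V_out ≈ 5.89 V

Stage 2 presents R3+R4 = 72.41 kΩ as a load on stage 1's tap.
Stage 1's lower leg becomes R2‖(R3+R4) = 35.01 kΩ, so V_mid = 22.4 × 35.01/117.0 = 6.703 V.
Stage 2 is itself unloaded: V_out = V_mid × R4/(R3+R4) = 6.703 × 63.6/72.41 = 5.89 V.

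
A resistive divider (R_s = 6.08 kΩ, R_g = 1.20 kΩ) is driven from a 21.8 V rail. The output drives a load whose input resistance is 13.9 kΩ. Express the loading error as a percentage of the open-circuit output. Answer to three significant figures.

The divider's output (Thévenin) resistance is R_s‖R_g = 1.002 kΩ.
Fractional drop under load = R_th/(R_th + R_L) = 1.002 / (1.002 + 13.9) = 0.06725.
So the output falls by 6.73 %.

6.73 %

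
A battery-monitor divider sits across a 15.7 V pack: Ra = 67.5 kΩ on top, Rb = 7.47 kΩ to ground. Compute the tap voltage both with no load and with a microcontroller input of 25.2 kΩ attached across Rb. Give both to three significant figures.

Unloaded: 1.56 V; loaded: 1.23 V

Open-circuit: V = 15.7 × 7.47/(67.5 + 7.47) = 1.56 V.
With the load, Rb becomes Rb‖R_L = 5.762 kΩ, so V = 15.7 × 5.762/73.26 = 1.23 V.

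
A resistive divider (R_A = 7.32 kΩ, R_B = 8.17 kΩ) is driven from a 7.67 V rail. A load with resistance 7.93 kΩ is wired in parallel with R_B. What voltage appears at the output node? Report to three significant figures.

The load sits in parallel with R_B: R_B‖R_L = (8.17 × 7.93) / (8.17 + 7.93) = 4.024 kΩ.
V_out = 7.67 × 4.024 / (7.32 + 4.024) = 7.67 × 4.024/11.34 = 2.72 V.

V_out ≈ 2.72 V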